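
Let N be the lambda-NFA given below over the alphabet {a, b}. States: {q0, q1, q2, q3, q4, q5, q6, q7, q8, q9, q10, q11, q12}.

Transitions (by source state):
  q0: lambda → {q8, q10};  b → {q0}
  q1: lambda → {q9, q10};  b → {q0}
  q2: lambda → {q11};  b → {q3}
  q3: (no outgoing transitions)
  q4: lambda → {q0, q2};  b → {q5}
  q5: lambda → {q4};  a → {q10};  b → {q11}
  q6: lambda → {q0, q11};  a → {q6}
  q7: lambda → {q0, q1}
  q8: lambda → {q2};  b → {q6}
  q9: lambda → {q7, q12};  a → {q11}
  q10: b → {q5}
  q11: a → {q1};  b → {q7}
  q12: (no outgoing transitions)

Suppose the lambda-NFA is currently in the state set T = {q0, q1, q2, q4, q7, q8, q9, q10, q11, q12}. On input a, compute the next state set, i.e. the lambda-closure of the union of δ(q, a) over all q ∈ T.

{q0, q1, q2, q7, q8, q9, q10, q11, q12}

q9 on a → {q11}.
q11 on a → {q1}.
No a-transition from q0, q1, q2, q4, q7, q8, q10, q12.
Union after reading a: {q1, q11}.
Now take the lambda-closure:
From q1 via lambda: add q9, q10.
From q9 via lambda: add q7, q12.
From q7 via lambda: add q0.
From q0 via lambda: add q8.
From q8 via lambda: add q2.
No new states can be added; the closed set is {q0, q1, q2, q7, q8, q9, q10, q11, q12}.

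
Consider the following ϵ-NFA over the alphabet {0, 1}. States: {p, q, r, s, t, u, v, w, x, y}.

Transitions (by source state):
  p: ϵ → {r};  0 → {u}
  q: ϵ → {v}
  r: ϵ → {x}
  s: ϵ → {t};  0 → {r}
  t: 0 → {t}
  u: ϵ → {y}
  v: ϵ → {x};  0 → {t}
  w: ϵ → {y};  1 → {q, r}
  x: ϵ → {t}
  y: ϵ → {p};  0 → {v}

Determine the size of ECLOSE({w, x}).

6

Start with {w, x}.
From w via ϵ: add y.
From x via ϵ: add t.
From y via ϵ: add p.
From p via ϵ: add r.
ϵ-closure = {p, r, t, w, x, y}, which has 6 states.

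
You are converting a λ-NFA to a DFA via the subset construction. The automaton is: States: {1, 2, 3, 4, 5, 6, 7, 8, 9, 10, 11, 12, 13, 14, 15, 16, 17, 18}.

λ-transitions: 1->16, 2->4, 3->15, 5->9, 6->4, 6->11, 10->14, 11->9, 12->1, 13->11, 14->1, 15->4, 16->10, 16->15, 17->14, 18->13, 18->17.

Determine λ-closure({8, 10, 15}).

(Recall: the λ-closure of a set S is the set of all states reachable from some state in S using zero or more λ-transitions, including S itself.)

Start with {8, 10, 15}.
From 10 via λ: add 14.
From 15 via λ: add 4.
From 14 via λ: add 1.
From 1 via λ: add 16.
No new states can be added; the closed set is {1, 4, 8, 10, 14, 15, 16}.

{1, 4, 8, 10, 14, 15, 16}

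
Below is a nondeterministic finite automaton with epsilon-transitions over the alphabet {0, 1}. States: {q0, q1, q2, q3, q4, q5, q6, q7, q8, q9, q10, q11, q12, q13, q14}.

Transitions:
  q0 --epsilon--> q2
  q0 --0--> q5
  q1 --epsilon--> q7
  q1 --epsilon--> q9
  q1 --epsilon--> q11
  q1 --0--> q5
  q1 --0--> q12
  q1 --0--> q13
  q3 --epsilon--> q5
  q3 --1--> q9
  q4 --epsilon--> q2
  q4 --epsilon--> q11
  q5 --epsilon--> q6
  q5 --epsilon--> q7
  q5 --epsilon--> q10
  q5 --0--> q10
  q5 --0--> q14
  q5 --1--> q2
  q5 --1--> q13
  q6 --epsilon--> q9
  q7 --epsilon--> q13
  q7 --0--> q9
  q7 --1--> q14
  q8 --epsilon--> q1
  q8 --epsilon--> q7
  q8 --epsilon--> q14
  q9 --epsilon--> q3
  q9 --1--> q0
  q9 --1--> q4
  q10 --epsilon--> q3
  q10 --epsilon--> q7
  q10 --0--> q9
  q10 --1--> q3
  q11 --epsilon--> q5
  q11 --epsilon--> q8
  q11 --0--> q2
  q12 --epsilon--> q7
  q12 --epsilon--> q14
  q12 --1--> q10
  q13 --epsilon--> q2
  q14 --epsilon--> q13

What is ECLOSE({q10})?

{q2, q3, q5, q6, q7, q9, q10, q13}

Start with {q10}.
From q10 via epsilon: add q3, q7.
From q3 via epsilon: add q5.
From q7 via epsilon: add q13.
From q5 via epsilon: add q6.
From q13 via epsilon: add q2.
From q6 via epsilon: add q9.
No new states can be added; the closed set is {q2, q3, q5, q6, q7, q9, q10, q13}.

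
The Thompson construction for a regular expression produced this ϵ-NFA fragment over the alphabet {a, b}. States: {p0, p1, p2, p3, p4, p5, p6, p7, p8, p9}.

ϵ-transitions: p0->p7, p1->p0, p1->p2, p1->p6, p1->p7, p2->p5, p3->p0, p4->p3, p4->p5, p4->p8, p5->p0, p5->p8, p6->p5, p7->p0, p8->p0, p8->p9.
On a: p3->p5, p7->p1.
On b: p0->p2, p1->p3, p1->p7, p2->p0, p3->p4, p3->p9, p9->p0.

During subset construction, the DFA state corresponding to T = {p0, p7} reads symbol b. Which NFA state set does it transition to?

{p0, p2, p5, p7, p8, p9}

p0 on b → {p2}.
No b-transition from p7.
Union after reading b: {p2}.
Now take the ϵ-closure:
From p2 via ϵ: add p5.
From p5 via ϵ: add p0, p8.
From p0 via ϵ: add p7.
From p8 via ϵ: add p9.
No new states can be added; the closed set is {p0, p2, p5, p7, p8, p9}.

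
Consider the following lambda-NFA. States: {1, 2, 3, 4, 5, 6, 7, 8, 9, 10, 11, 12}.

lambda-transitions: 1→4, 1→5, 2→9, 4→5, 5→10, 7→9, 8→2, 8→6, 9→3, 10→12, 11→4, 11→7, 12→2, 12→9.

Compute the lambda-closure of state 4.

{2, 3, 4, 5, 9, 10, 12}

Start with {4}.
From 4 via lambda: add 5.
From 5 via lambda: add 10.
From 10 via lambda: add 12.
From 12 via lambda: add 2, 9.
From 9 via lambda: add 3.
No new states can be added; the closed set is {2, 3, 4, 5, 9, 10, 12}.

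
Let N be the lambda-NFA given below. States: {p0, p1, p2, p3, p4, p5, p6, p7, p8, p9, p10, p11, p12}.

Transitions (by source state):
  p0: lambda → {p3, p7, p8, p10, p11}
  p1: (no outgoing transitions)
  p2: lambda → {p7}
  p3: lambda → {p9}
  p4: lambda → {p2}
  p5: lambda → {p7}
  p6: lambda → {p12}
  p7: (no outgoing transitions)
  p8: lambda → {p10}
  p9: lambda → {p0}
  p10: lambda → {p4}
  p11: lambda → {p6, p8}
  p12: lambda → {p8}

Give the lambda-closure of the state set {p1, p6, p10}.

{p1, p2, p4, p6, p7, p8, p10, p12}

Start with {p1, p6, p10}.
From p6 via lambda: add p12.
From p10 via lambda: add p4.
From p4 via lambda: add p2.
From p12 via lambda: add p8.
From p2 via lambda: add p7.
No new states can be added; the closed set is {p1, p2, p4, p6, p7, p8, p10, p12}.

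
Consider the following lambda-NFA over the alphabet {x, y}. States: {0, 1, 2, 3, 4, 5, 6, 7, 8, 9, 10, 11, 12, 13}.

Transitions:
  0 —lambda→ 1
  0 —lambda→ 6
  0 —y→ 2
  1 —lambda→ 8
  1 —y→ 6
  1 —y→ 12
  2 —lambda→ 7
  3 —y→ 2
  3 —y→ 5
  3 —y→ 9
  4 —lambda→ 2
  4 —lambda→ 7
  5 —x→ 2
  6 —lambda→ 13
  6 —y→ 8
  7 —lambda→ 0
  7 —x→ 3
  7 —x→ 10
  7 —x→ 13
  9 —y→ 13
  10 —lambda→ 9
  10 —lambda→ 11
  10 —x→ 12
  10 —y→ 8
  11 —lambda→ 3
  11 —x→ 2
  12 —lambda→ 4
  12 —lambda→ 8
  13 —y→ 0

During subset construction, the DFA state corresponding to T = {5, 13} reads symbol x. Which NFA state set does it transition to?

{0, 1, 2, 6, 7, 8, 13}

5 on x → {2}.
No x-transition from 13.
Union after reading x: {2}.
Now take the lambda-closure:
From 2 via lambda: add 7.
From 7 via lambda: add 0.
From 0 via lambda: add 1, 6.
From 1 via lambda: add 8.
From 6 via lambda: add 13.
No new states can be added; the closed set is {0, 1, 2, 6, 7, 8, 13}.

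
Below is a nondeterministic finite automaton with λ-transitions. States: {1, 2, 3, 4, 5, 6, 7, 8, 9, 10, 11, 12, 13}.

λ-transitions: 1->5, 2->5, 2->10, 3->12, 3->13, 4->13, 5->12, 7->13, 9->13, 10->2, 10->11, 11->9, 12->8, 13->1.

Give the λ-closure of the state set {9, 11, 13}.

{1, 5, 8, 9, 11, 12, 13}

Start with {9, 11, 13}.
From 13 via λ: add 1.
From 1 via λ: add 5.
From 5 via λ: add 12.
From 12 via λ: add 8.
No new states can be added; the closed set is {1, 5, 8, 9, 11, 12, 13}.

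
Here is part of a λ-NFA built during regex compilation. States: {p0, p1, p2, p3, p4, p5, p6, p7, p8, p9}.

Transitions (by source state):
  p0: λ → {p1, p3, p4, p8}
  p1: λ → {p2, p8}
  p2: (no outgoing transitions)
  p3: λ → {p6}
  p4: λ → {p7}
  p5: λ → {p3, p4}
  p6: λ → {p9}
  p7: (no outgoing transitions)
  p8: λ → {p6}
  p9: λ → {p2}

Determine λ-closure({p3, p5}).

{p2, p3, p4, p5, p6, p7, p9}

Start with {p3, p5}.
From p3 via λ: add p6.
From p5 via λ: add p4.
From p4 via λ: add p7.
From p6 via λ: add p9.
From p9 via λ: add p2.
No new states can be added; the closed set is {p2, p3, p4, p5, p6, p7, p9}.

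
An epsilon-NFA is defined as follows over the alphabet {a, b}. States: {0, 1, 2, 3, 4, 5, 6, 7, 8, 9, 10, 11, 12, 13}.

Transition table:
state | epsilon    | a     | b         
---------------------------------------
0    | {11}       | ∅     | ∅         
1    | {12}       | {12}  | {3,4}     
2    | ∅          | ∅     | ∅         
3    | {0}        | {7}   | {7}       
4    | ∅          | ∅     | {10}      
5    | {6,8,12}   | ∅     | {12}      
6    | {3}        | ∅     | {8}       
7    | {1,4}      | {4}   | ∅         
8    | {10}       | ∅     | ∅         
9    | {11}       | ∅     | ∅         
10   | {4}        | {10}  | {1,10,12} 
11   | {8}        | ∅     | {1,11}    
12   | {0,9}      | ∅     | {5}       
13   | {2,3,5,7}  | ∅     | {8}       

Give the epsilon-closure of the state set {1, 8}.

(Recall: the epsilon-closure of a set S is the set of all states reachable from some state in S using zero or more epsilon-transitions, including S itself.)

{0, 1, 4, 8, 9, 10, 11, 12}

Start with {1, 8}.
From 1 via epsilon: add 12.
From 8 via epsilon: add 10.
From 10 via epsilon: add 4.
From 12 via epsilon: add 0, 9.
From 0 via epsilon: add 11.
No new states can be added; the closed set is {0, 1, 4, 8, 9, 10, 11, 12}.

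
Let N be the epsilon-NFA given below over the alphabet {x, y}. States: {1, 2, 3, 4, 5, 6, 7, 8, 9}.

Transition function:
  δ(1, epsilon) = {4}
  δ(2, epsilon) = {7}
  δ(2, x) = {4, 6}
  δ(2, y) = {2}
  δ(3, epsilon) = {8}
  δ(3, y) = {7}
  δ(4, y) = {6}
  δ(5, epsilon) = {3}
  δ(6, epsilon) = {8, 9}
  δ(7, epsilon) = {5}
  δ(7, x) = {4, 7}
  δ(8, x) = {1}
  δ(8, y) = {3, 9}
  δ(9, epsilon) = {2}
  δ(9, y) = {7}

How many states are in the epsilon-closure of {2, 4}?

Start with {2, 4}.
From 2 via epsilon: add 7.
From 7 via epsilon: add 5.
From 5 via epsilon: add 3.
From 3 via epsilon: add 8.
epsilon-closure = {2, 3, 4, 5, 7, 8}, which has 6 states.

6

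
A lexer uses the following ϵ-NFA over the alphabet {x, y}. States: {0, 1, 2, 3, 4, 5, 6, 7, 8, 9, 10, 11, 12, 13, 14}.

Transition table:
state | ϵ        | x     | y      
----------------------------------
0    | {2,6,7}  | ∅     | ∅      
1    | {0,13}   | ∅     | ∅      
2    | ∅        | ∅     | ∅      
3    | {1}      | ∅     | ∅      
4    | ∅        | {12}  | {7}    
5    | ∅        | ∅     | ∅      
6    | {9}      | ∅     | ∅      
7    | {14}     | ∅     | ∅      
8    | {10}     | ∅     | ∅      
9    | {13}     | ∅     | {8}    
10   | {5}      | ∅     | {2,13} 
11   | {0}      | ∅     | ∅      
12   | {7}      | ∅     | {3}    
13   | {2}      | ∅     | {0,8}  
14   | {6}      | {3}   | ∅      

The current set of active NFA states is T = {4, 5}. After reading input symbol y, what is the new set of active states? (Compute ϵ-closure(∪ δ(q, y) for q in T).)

{2, 6, 7, 9, 13, 14}

4 on y → {7}.
No y-transition from 5.
Union after reading y: {7}.
Now take the ϵ-closure:
From 7 via ϵ: add 14.
From 14 via ϵ: add 6.
From 6 via ϵ: add 9.
From 9 via ϵ: add 13.
From 13 via ϵ: add 2.
No new states can be added; the closed set is {2, 6, 7, 9, 13, 14}.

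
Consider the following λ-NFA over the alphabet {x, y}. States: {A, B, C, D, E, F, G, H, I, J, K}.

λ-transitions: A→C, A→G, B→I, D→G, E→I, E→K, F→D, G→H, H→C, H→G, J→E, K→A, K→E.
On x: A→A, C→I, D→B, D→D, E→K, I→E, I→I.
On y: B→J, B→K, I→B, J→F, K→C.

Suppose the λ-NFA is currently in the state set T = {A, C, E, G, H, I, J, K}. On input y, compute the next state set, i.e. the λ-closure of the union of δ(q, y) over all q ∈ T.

I on y → {B}.
J on y → {F}.
K on y → {C}.
No y-transition from A, C, E, G, H.
Union after reading y: {B, C, F}.
Now take the λ-closure:
From B via λ: add I.
From F via λ: add D.
From D via λ: add G.
From G via λ: add H.
No new states can be added; the closed set is {B, C, D, F, G, H, I}.

{B, C, D, F, G, H, I}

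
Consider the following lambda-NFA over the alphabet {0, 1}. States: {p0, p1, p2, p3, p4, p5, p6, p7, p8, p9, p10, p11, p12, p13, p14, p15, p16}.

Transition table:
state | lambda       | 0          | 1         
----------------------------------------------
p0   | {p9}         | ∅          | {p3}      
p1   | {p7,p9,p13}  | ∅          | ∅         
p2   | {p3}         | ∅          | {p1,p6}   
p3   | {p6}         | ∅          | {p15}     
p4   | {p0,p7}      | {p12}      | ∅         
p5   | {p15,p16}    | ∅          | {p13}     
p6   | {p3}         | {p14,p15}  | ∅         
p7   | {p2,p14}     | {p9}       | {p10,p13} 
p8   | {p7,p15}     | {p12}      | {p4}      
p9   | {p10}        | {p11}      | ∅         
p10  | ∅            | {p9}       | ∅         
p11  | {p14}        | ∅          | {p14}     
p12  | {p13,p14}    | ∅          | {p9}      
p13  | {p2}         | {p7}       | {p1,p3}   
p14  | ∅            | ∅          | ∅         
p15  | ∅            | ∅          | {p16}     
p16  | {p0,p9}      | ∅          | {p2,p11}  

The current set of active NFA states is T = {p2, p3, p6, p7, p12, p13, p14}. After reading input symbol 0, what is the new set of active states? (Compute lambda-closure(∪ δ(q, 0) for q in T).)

p6 on 0 → {p14, p15}.
p7 on 0 → {p9}.
p13 on 0 → {p7}.
No 0-transition from p2, p3, p12, p14.
Union after reading 0: {p7, p9, p14, p15}.
Now take the lambda-closure:
From p7 via lambda: add p2.
From p9 via lambda: add p10.
From p2 via lambda: add p3.
From p3 via lambda: add p6.
No new states can be added; the closed set is {p2, p3, p6, p7, p9, p10, p14, p15}.

{p2, p3, p6, p7, p9, p10, p14, p15}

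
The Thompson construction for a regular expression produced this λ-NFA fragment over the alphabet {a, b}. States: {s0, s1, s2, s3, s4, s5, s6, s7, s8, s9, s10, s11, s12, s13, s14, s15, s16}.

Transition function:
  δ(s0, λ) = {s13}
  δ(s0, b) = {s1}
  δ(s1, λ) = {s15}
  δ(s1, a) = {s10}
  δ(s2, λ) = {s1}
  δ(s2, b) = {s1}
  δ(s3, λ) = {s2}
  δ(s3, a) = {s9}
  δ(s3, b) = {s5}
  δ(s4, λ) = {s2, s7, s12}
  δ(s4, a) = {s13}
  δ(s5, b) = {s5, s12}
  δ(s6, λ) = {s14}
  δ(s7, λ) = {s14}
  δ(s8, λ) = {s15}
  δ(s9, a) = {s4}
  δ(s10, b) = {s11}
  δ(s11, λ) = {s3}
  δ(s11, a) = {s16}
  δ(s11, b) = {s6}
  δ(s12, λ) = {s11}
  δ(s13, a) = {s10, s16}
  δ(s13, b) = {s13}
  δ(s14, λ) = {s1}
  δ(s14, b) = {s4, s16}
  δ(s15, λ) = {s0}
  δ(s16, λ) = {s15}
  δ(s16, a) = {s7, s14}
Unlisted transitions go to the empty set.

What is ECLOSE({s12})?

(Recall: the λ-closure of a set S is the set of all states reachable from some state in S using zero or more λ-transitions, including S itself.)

{s0, s1, s2, s3, s11, s12, s13, s15}

Start with {s12}.
From s12 via λ: add s11.
From s11 via λ: add s3.
From s3 via λ: add s2.
From s2 via λ: add s1.
From s1 via λ: add s15.
From s15 via λ: add s0.
From s0 via λ: add s13.
No new states can be added; the closed set is {s0, s1, s2, s3, s11, s12, s13, s15}.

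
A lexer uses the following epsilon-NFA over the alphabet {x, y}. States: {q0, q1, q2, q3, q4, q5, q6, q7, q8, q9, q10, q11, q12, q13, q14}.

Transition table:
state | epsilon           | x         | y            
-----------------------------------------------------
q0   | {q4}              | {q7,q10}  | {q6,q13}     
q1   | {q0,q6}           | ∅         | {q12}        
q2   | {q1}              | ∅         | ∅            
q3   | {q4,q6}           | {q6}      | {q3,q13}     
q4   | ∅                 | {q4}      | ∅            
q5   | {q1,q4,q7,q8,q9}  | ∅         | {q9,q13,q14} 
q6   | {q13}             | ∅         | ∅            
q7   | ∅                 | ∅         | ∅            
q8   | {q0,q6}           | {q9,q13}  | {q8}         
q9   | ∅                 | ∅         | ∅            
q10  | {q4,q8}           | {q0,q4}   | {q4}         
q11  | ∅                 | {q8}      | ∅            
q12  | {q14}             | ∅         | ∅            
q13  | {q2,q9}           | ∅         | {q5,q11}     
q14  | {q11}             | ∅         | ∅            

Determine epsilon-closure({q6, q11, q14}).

Start with {q6, q11, q14}.
From q6 via epsilon: add q13.
From q13 via epsilon: add q2, q9.
From q2 via epsilon: add q1.
From q1 via epsilon: add q0.
From q0 via epsilon: add q4.
No new states can be added; the closed set is {q0, q1, q2, q4, q6, q9, q11, q13, q14}.

{q0, q1, q2, q4, q6, q9, q11, q13, q14}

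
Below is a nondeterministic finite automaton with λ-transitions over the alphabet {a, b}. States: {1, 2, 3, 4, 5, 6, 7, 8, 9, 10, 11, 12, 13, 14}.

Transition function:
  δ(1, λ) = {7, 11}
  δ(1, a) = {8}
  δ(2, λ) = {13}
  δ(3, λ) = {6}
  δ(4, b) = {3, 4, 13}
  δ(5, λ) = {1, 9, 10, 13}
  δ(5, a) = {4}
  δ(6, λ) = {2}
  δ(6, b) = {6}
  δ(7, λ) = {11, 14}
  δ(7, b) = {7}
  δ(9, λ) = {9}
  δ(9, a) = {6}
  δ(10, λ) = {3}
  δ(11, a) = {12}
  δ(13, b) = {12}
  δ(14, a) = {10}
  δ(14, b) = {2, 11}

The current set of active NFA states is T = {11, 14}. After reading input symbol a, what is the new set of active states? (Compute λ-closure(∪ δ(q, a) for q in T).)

{2, 3, 6, 10, 12, 13}

11 on a → {12}.
14 on a → {10}.
Union after reading a: {10, 12}.
Now take the λ-closure:
From 10 via λ: add 3.
From 3 via λ: add 6.
From 6 via λ: add 2.
From 2 via λ: add 13.
No new states can be added; the closed set is {2, 3, 6, 10, 12, 13}.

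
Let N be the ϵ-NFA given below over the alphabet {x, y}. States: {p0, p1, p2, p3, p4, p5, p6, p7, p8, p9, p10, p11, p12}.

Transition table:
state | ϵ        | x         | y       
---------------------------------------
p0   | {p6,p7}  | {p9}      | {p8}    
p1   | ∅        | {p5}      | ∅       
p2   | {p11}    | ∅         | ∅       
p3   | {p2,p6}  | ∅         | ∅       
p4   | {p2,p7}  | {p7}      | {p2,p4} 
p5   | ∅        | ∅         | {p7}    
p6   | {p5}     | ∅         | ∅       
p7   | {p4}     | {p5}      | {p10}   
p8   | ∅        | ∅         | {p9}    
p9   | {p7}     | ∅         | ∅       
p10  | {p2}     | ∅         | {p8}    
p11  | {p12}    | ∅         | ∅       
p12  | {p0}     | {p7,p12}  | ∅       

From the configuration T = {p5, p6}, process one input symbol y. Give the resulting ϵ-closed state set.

{p0, p2, p4, p5, p6, p7, p11, p12}

p5 on y → {p7}.
No y-transition from p6.
Union after reading y: {p7}.
Now take the ϵ-closure:
From p7 via ϵ: add p4.
From p4 via ϵ: add p2.
From p2 via ϵ: add p11.
From p11 via ϵ: add p12.
From p12 via ϵ: add p0.
From p0 via ϵ: add p6.
From p6 via ϵ: add p5.
No new states can be added; the closed set is {p0, p2, p4, p5, p6, p7, p11, p12}.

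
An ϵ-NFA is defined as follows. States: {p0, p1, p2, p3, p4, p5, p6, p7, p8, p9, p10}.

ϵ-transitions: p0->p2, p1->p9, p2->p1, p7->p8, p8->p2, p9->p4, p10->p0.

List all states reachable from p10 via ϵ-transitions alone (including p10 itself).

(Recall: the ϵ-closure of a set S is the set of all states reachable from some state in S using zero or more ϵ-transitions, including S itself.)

{p0, p1, p2, p4, p9, p10}

Start with {p10}.
From p10 via ϵ: add p0.
From p0 via ϵ: add p2.
From p2 via ϵ: add p1.
From p1 via ϵ: add p9.
From p9 via ϵ: add p4.
No new states can be added; the closed set is {p0, p1, p2, p4, p9, p10}.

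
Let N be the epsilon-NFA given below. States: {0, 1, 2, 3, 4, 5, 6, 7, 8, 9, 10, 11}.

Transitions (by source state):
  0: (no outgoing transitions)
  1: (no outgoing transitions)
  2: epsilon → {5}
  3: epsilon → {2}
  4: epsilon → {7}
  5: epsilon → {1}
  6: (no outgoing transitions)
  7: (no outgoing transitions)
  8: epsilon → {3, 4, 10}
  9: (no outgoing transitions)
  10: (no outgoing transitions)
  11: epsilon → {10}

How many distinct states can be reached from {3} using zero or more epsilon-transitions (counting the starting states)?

Start with {3}.
From 3 via epsilon: add 2.
From 2 via epsilon: add 5.
From 5 via epsilon: add 1.
epsilon-closure = {1, 2, 3, 5}, which has 4 states.

4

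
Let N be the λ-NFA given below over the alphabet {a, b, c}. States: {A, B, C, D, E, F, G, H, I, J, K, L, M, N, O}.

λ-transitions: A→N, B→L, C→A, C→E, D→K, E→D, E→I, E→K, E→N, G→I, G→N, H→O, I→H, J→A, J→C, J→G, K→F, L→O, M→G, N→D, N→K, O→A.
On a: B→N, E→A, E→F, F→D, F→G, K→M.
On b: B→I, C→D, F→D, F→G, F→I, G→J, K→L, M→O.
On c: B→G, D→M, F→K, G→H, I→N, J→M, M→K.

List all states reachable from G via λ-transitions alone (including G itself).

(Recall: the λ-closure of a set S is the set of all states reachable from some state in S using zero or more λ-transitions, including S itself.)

Start with {G}.
From G via λ: add I, N.
From I via λ: add H.
From N via λ: add D, K.
From H via λ: add O.
From K via λ: add F.
From O via λ: add A.
No new states can be added; the closed set is {A, D, F, G, H, I, K, N, O}.

{A, D, F, G, H, I, K, N, O}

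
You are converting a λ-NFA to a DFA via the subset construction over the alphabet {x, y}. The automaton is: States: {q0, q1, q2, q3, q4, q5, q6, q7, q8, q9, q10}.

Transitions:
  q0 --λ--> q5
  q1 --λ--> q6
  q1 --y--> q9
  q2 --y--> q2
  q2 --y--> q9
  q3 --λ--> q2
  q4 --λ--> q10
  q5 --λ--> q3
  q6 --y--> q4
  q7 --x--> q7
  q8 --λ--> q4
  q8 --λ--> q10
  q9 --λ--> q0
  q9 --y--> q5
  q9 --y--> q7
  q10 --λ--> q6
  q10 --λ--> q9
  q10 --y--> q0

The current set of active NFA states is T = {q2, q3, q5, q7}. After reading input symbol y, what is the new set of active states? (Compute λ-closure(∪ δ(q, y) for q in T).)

{q0, q2, q3, q5, q9}

q2 on y → {q2, q9}.
No y-transition from q3, q5, q7.
Union after reading y: {q2, q9}.
Now take the λ-closure:
From q9 via λ: add q0.
From q0 via λ: add q5.
From q5 via λ: add q3.
No new states can be added; the closed set is {q0, q2, q3, q5, q9}.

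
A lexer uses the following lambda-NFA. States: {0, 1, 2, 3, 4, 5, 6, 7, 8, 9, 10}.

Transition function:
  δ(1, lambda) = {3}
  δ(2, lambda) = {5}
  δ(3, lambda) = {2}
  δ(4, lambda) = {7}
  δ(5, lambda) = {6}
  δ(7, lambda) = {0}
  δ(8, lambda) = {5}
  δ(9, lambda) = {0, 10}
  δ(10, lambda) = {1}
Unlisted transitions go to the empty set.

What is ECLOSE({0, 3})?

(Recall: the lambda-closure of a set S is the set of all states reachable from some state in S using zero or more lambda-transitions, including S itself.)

{0, 2, 3, 5, 6}

Start with {0, 3}.
From 3 via lambda: add 2.
From 2 via lambda: add 5.
From 5 via lambda: add 6.
No new states can be added; the closed set is {0, 2, 3, 5, 6}.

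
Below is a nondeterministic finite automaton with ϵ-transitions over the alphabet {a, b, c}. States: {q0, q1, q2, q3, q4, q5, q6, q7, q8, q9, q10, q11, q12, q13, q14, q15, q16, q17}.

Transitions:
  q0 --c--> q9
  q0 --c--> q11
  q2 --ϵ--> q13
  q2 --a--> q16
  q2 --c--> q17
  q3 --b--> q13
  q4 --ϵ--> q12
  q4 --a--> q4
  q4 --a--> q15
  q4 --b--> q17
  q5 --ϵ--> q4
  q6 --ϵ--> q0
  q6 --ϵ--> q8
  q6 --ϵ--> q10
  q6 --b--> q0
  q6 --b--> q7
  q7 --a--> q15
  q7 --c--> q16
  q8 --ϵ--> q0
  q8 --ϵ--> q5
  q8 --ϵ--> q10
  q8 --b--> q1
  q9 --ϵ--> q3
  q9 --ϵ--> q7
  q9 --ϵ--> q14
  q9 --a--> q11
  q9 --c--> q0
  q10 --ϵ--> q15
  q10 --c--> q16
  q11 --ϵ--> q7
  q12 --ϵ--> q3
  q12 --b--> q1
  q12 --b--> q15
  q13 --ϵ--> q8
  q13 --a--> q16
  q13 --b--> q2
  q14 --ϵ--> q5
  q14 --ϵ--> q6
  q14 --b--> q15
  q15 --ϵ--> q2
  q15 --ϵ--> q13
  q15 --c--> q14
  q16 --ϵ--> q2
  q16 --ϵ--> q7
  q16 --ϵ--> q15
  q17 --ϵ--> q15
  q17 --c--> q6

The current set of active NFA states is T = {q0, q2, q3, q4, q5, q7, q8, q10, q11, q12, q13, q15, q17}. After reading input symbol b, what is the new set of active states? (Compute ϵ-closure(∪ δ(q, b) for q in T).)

q3 on b → {q13}.
q4 on b → {q17}.
q8 on b → {q1}.
q12 on b → {q1, q15}.
q13 on b → {q2}.
No b-transition from q0, q2, q5, q7, q10, q11, q15, q17.
Union after reading b: {q1, q2, q13, q15, q17}.
Now take the ϵ-closure:
From q13 via ϵ: add q8.
From q8 via ϵ: add q0, q5, q10.
From q5 via ϵ: add q4.
From q4 via ϵ: add q12.
From q12 via ϵ: add q3.
No new states can be added; the closed set is {q0, q1, q2, q3, q4, q5, q8, q10, q12, q13, q15, q17}.

{q0, q1, q2, q3, q4, q5, q8, q10, q12, q13, q15, q17}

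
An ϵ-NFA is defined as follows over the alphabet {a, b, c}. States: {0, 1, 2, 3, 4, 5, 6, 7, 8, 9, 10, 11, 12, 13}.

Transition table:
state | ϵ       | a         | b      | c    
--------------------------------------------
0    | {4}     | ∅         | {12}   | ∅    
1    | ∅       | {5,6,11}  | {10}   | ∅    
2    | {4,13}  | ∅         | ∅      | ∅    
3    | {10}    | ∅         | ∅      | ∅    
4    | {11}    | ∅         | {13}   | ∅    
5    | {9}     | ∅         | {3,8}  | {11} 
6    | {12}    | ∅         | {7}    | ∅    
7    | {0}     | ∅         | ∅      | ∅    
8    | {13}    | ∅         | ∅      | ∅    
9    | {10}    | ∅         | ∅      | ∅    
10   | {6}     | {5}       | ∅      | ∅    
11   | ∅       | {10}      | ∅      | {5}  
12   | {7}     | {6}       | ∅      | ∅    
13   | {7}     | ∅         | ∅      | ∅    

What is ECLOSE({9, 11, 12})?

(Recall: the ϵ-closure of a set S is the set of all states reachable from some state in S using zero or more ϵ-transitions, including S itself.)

Start with {9, 11, 12}.
From 9 via ϵ: add 10.
From 12 via ϵ: add 7.
From 7 via ϵ: add 0.
From 10 via ϵ: add 6.
From 0 via ϵ: add 4.
No new states can be added; the closed set is {0, 4, 6, 7, 9, 10, 11, 12}.

{0, 4, 6, 7, 9, 10, 11, 12}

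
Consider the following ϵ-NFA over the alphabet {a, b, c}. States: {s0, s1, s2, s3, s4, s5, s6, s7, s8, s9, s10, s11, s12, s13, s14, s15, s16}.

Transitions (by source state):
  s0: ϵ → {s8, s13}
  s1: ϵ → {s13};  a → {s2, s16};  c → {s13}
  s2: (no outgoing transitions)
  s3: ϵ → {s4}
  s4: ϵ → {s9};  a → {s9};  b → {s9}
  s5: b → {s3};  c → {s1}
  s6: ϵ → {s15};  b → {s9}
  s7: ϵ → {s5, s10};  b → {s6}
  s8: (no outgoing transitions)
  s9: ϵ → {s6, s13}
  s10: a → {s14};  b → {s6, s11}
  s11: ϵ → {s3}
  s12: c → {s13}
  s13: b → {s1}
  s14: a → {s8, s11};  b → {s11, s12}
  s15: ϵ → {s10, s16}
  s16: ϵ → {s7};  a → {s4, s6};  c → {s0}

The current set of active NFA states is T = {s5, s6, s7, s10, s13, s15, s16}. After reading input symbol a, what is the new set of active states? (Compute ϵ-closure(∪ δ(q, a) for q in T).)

s10 on a → {s14}.
s16 on a → {s4, s6}.
No a-transition from s5, s6, s7, s13, s15.
Union after reading a: {s4, s6, s14}.
Now take the ϵ-closure:
From s4 via ϵ: add s9.
From s6 via ϵ: add s15.
From s9 via ϵ: add s13.
From s15 via ϵ: add s10, s16.
From s16 via ϵ: add s7.
From s7 via ϵ: add s5.
No new states can be added; the closed set is {s4, s5, s6, s7, s9, s10, s13, s14, s15, s16}.

{s4, s5, s6, s7, s9, s10, s13, s14, s15, s16}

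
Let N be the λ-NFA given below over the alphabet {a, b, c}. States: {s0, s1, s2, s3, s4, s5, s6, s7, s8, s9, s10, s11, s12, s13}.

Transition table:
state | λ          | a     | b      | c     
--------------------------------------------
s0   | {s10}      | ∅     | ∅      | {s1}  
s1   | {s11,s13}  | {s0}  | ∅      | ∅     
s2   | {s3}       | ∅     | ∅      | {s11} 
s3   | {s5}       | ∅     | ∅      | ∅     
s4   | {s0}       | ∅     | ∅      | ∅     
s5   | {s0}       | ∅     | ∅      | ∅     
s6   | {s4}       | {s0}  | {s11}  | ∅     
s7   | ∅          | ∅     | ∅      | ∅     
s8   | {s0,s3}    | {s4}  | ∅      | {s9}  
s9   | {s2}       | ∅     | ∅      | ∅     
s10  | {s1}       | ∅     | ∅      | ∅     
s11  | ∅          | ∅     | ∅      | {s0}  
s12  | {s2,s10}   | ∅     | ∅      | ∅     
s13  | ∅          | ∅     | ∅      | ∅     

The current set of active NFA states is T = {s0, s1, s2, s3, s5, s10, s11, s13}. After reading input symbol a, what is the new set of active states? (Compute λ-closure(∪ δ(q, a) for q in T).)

{s0, s1, s10, s11, s13}

s1 on a → {s0}.
No a-transition from s0, s2, s3, s5, s10, s11, s13.
Union after reading a: {s0}.
Now take the λ-closure:
From s0 via λ: add s10.
From s10 via λ: add s1.
From s1 via λ: add s11, s13.
No new states can be added; the closed set is {s0, s1, s10, s11, s13}.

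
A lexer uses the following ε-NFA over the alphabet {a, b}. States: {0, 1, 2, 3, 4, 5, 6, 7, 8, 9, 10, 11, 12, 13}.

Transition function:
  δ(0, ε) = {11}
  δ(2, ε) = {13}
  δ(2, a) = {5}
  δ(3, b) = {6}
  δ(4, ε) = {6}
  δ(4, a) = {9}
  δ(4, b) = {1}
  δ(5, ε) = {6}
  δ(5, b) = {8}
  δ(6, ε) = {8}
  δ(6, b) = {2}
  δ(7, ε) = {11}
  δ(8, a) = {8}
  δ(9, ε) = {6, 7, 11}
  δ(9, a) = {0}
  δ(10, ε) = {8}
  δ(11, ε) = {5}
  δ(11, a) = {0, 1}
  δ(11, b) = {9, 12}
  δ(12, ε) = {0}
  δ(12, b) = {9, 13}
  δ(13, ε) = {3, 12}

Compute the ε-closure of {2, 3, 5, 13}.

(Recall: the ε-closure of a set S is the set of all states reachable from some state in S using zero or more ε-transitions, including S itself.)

Start with {2, 3, 5, 13}.
From 5 via ε: add 6.
From 13 via ε: add 12.
From 6 via ε: add 8.
From 12 via ε: add 0.
From 0 via ε: add 11.
No new states can be added; the closed set is {0, 2, 3, 5, 6, 8, 11, 12, 13}.

{0, 2, 3, 5, 6, 8, 11, 12, 13}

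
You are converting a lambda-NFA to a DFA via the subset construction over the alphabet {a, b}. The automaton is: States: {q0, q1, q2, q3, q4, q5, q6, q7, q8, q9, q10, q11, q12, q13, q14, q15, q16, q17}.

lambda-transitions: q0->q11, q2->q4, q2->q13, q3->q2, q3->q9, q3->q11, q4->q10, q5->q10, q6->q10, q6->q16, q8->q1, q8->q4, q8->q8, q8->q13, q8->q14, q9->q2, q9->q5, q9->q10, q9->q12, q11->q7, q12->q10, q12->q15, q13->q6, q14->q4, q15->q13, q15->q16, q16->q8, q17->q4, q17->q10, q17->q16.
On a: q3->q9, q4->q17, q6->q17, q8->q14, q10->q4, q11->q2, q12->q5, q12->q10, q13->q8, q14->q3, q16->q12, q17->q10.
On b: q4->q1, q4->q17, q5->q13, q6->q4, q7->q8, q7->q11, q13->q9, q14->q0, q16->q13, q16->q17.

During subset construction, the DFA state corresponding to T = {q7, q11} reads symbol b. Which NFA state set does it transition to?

{q1, q4, q6, q7, q8, q10, q11, q13, q14, q16}

q7 on b → {q8, q11}.
No b-transition from q11.
Union after reading b: {q8, q11}.
Now take the lambda-closure:
From q8 via lambda: add q1, q4, q13, q14.
From q11 via lambda: add q7.
From q4 via lambda: add q10.
From q13 via lambda: add q6.
From q6 via lambda: add q16.
No new states can be added; the closed set is {q1, q4, q6, q7, q8, q10, q11, q13, q14, q16}.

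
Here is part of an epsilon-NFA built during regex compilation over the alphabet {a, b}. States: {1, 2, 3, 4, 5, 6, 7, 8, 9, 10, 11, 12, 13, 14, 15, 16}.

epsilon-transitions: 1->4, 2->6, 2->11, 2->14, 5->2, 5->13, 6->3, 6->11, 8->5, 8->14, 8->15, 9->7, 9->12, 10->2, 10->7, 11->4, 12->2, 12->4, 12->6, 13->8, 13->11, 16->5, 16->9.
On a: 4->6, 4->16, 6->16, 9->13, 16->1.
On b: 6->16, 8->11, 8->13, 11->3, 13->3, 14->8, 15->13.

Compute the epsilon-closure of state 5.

{2, 3, 4, 5, 6, 8, 11, 13, 14, 15}

Start with {5}.
From 5 via epsilon: add 2, 13.
From 2 via epsilon: add 6, 11, 14.
From 13 via epsilon: add 8.
From 6 via epsilon: add 3.
From 8 via epsilon: add 15.
From 11 via epsilon: add 4.
No new states can be added; the closed set is {2, 3, 4, 5, 6, 8, 11, 13, 14, 15}.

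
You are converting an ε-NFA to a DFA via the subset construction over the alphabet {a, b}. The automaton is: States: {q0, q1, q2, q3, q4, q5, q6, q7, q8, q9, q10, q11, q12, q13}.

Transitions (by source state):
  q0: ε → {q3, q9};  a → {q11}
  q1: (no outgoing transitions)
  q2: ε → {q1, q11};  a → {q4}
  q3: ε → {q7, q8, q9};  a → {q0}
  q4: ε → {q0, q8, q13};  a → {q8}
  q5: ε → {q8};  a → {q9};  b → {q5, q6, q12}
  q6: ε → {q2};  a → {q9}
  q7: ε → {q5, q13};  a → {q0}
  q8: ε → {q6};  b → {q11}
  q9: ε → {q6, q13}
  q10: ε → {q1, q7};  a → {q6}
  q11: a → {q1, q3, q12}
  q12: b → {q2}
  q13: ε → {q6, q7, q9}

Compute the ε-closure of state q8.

{q1, q2, q6, q8, q11}

Start with {q8}.
From q8 via ε: add q6.
From q6 via ε: add q2.
From q2 via ε: add q1, q11.
No new states can be added; the closed set is {q1, q2, q6, q8, q11}.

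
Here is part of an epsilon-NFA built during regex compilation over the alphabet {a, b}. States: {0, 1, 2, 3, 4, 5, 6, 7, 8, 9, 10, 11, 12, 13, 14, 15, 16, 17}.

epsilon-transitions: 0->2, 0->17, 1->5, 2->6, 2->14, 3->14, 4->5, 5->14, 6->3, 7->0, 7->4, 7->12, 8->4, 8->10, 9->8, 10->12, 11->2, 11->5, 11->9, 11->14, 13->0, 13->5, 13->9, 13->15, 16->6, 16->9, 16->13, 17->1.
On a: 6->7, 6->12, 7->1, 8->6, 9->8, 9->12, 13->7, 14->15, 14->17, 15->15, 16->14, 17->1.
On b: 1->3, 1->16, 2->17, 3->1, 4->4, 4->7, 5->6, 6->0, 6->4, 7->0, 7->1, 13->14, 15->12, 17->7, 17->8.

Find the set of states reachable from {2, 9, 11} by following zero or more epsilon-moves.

Start with {2, 9, 11}.
From 2 via epsilon: add 6, 14.
From 9 via epsilon: add 8.
From 11 via epsilon: add 5.
From 6 via epsilon: add 3.
From 8 via epsilon: add 4, 10.
From 10 via epsilon: add 12.
No new states can be added; the closed set is {2, 3, 4, 5, 6, 8, 9, 10, 11, 12, 14}.

{2, 3, 4, 5, 6, 8, 9, 10, 11, 12, 14}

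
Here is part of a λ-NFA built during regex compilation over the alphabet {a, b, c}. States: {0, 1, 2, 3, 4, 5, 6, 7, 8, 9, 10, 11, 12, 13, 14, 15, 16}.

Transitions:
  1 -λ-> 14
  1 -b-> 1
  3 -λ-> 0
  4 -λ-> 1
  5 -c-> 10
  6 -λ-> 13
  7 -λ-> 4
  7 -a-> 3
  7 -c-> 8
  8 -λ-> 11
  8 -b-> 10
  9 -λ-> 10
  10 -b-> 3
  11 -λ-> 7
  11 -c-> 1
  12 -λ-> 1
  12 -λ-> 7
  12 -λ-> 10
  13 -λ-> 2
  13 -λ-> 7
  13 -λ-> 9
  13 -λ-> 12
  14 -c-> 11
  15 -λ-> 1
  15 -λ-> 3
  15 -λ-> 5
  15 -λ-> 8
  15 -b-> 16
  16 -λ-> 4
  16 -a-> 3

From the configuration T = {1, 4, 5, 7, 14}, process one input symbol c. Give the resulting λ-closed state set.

{1, 4, 7, 8, 10, 11, 14}

5 on c → {10}.
7 on c → {8}.
14 on c → {11}.
No c-transition from 1, 4.
Union after reading c: {8, 10, 11}.
Now take the λ-closure:
From 11 via λ: add 7.
From 7 via λ: add 4.
From 4 via λ: add 1.
From 1 via λ: add 14.
No new states can be added; the closed set is {1, 4, 7, 8, 10, 11, 14}.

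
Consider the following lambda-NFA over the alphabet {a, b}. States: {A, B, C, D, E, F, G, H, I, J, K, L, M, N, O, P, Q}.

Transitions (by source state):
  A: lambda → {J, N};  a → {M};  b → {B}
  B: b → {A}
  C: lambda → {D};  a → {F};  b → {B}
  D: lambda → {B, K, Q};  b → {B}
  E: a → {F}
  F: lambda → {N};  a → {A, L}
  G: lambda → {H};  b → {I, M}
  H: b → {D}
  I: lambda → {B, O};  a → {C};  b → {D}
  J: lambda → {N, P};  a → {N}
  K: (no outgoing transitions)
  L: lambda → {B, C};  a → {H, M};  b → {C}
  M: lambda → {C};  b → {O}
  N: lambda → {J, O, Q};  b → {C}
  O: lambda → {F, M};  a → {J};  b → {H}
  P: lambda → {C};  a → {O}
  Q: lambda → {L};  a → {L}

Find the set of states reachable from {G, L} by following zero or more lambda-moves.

{B, C, D, G, H, K, L, Q}

Start with {G, L}.
From G via lambda: add H.
From L via lambda: add B, C.
From C via lambda: add D.
From D via lambda: add K, Q.
No new states can be added; the closed set is {B, C, D, G, H, K, L, Q}.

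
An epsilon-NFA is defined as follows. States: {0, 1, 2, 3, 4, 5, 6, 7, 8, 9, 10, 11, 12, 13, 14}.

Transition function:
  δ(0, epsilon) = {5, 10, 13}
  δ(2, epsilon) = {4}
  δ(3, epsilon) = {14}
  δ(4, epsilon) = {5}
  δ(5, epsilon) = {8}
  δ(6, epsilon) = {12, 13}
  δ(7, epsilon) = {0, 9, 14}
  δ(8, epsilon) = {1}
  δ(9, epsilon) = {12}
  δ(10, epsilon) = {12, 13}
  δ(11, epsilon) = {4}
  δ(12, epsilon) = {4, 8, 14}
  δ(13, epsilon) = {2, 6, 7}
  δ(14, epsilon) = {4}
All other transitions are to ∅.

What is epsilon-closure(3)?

Start with {3}.
From 3 via epsilon: add 14.
From 14 via epsilon: add 4.
From 4 via epsilon: add 5.
From 5 via epsilon: add 8.
From 8 via epsilon: add 1.
No new states can be added; the closed set is {1, 3, 4, 5, 8, 14}.

{1, 3, 4, 5, 8, 14}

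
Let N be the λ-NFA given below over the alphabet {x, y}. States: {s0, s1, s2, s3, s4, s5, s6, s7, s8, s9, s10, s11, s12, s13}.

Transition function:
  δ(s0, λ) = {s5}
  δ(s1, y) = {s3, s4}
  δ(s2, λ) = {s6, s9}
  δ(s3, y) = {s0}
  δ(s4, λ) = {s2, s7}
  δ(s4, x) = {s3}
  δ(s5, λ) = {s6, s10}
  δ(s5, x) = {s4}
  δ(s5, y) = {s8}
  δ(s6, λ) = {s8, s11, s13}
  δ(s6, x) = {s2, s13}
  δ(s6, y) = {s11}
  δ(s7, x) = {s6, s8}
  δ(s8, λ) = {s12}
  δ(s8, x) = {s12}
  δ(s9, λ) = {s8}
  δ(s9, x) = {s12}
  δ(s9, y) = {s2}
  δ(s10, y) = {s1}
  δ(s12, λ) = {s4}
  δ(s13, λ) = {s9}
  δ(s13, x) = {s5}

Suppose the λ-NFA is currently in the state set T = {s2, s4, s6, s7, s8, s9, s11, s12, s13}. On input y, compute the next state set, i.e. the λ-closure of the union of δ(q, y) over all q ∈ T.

s6 on y → {s11}.
s9 on y → {s2}.
No y-transition from s2, s4, s7, s8, s11, s12, s13.
Union after reading y: {s2, s11}.
Now take the λ-closure:
From s2 via λ: add s6, s9.
From s6 via λ: add s8, s13.
From s8 via λ: add s12.
From s12 via λ: add s4.
From s4 via λ: add s7.
No new states can be added; the closed set is {s2, s4, s6, s7, s8, s9, s11, s12, s13}.

{s2, s4, s6, s7, s8, s9, s11, s12, s13}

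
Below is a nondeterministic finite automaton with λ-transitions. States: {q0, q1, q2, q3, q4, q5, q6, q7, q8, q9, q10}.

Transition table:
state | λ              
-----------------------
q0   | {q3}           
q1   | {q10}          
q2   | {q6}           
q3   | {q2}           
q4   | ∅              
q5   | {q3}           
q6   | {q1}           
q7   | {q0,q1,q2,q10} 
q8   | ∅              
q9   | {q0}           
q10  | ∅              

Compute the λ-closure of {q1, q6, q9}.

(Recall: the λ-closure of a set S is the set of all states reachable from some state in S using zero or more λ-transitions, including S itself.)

Start with {q1, q6, q9}.
From q1 via λ: add q10.
From q9 via λ: add q0.
From q0 via λ: add q3.
From q3 via λ: add q2.
No new states can be added; the closed set is {q0, q1, q2, q3, q6, q9, q10}.

{q0, q1, q2, q3, q6, q9, q10}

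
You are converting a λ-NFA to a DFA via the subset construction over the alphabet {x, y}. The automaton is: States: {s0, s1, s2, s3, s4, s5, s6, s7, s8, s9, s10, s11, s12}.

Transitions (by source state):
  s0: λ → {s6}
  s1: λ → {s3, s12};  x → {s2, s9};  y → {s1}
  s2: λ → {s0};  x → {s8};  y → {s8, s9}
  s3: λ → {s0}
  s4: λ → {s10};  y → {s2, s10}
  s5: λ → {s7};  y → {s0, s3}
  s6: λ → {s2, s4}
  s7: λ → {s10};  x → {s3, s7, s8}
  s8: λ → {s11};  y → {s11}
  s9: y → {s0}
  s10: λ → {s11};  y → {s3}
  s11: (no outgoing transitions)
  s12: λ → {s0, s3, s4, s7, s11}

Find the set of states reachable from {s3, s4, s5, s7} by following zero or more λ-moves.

Start with {s3, s4, s5, s7}.
From s3 via λ: add s0.
From s4 via λ: add s10.
From s0 via λ: add s6.
From s10 via λ: add s11.
From s6 via λ: add s2.
No new states can be added; the closed set is {s0, s2, s3, s4, s5, s6, s7, s10, s11}.

{s0, s2, s3, s4, s5, s6, s7, s10, s11}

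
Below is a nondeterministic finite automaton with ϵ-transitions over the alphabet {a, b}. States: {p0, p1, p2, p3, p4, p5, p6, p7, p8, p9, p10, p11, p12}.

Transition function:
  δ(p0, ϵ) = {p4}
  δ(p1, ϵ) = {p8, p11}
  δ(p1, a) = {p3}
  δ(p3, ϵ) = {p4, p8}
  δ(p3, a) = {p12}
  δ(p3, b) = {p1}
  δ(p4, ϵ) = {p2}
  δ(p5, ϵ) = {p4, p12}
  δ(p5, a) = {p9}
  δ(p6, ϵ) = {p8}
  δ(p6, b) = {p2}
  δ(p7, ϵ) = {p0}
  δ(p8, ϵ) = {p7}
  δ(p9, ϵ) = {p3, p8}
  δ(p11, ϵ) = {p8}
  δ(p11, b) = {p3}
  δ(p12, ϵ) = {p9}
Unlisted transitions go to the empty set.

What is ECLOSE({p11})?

Start with {p11}.
From p11 via ϵ: add p8.
From p8 via ϵ: add p7.
From p7 via ϵ: add p0.
From p0 via ϵ: add p4.
From p4 via ϵ: add p2.
No new states can be added; the closed set is {p0, p2, p4, p7, p8, p11}.

{p0, p2, p4, p7, p8, p11}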